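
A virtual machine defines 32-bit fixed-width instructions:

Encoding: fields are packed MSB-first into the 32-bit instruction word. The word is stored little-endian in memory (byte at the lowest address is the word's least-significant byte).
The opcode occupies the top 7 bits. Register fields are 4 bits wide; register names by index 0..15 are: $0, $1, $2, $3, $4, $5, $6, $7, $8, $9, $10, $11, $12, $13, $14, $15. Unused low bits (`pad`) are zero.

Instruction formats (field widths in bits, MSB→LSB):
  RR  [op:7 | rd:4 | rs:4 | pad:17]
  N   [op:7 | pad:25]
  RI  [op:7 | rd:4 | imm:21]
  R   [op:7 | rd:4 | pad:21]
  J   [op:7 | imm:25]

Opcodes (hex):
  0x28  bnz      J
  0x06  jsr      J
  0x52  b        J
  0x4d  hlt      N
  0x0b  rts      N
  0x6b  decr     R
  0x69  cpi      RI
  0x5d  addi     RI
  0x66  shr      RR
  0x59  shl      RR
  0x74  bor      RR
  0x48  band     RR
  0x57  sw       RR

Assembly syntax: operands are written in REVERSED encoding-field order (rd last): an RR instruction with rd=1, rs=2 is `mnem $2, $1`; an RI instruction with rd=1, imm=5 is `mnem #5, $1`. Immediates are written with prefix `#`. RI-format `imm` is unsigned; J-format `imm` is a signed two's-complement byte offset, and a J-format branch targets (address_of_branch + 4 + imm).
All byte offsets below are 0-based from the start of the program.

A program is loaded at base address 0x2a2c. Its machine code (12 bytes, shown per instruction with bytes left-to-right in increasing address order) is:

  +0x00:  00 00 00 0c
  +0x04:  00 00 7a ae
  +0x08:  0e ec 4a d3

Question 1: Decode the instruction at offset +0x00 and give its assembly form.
jsr #0

+0x00: 00 00 00 0c ⇒ word 0x0c000000 (little)
  top 7b → 0x6 → jsr [J]
  [24:0] imm=0 = #0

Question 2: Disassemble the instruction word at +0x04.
sw $13, $3

+0x04: 00 00 7a ae ⇒ word 0xae7a0000 (little)
  opcode bits[31:25]=0x57: sw/RR
  rd: (w>>21)&0xf=0x3 → $3
  rs: (w>>17)&0xf=0xd → $13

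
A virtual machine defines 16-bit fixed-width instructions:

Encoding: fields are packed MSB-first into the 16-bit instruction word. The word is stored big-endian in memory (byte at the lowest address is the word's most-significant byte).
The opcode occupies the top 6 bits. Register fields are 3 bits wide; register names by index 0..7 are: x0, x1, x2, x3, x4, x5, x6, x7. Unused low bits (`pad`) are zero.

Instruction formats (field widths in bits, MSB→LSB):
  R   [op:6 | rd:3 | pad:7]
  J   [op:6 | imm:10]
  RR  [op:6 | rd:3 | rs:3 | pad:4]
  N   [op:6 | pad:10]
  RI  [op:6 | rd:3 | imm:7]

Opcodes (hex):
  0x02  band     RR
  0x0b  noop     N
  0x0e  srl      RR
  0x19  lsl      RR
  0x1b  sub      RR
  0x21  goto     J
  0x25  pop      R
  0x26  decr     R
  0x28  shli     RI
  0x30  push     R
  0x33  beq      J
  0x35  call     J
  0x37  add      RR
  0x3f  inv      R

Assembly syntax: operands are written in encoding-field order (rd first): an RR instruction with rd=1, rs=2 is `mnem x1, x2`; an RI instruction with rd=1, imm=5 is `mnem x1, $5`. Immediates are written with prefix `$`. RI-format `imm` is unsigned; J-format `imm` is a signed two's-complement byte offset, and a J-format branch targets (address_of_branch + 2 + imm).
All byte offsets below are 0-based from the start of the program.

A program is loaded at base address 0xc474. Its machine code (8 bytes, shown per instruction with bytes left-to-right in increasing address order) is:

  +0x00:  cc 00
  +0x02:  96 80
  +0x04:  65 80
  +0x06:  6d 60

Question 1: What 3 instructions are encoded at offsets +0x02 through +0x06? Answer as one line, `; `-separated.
+0x02: 96 80 ⇒ word 0x9680 (big)
  top 6b → 0x25 → pop [R]
  rd: (w>>7)&0x7=0x5 → x5
+0x04: 65 80 ⇒ word 0x6580 (big)
  top 6b → 0x19 → lsl [RR]
  rd: (w>>7)&0x7=0x3 → x3
  rs: (w>>4)&0x7=0x0 → x0
+0x06: 6d 60 ⇒ word 0x6d60 (big)
  top 6b → 0x1b → sub [RR]
  rd: (w>>7)&0x7=0x2 → x2
  rs: (w>>4)&0x7=0x6 → x6

pop x5; lsl x3, x0; sub x2, x6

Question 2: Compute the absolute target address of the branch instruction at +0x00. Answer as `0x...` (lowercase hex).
0xc476

off 0x00: read cc 00 as big → 0xcc00
  op=0xcc00>>10=0x33 ⇒ beq (J)
  imm: (w>>0)&0x3ff=0x0 → $0
  target = base 0xc474 + off 0x00 + 2 + imm 0 = 0xc476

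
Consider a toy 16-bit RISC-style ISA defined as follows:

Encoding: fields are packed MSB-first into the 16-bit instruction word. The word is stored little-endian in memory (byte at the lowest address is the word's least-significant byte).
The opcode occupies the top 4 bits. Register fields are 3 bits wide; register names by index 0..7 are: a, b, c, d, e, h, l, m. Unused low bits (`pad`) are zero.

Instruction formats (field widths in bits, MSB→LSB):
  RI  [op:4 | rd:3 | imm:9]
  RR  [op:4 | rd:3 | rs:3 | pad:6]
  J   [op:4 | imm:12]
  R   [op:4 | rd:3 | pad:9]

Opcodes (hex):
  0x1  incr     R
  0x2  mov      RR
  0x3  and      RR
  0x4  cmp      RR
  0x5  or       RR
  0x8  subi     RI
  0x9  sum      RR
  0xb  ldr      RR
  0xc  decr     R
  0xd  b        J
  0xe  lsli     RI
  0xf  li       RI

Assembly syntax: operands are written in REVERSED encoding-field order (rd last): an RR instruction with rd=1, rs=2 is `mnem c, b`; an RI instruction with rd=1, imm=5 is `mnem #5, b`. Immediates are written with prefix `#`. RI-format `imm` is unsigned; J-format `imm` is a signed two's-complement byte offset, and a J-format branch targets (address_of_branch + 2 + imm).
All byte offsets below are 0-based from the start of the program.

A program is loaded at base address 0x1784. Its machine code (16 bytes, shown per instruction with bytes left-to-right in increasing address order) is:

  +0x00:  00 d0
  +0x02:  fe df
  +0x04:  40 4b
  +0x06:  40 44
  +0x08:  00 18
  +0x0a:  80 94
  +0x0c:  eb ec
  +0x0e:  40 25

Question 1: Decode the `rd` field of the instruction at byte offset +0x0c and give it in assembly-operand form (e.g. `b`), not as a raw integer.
off 0x0c: read eb ec as little → 0xeceb
  opcode bits[15:12]=0xe: lsli/RI
  rd@[11:9]=0x6 ⇒ l
  imm@[8:0]=0xeb ⇒ #235

l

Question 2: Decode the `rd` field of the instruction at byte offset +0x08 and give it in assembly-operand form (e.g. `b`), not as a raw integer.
e

[08] 00 18 → 0x1800
  opcode bits[15:12]=0x1: incr/R
  [11:9] rd=4 = e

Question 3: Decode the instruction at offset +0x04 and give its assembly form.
+0x04: 40 4b ⇒ word 0x4b40 (little)
  op=0x4b40>>12=0x4 ⇒ cmp (RR)
  rd: (w>>9)&0x7=0x5 → h
  rs: (w>>6)&0x7=0x5 → h

cmp h, h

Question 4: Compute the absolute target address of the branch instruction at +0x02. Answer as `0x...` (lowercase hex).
0x1786

@+02  little-endian(fe df) = 0xdffe
  top 4b → 0xd → b [J]
  imm@[11:0]=0xffe (s12→-2) ⇒ #-2
  target = base 0x1784 + off 0x02 + 2 + imm -2 = 0x1786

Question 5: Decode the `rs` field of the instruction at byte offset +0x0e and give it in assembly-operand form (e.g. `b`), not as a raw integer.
h

[0e] 40 25 → 0x2540
  op=0x2540>>12=0x2 ⇒ mov (RR)
  rd@[11:9]=0x2 ⇒ c
  rs@[8:6]=0x5 ⇒ h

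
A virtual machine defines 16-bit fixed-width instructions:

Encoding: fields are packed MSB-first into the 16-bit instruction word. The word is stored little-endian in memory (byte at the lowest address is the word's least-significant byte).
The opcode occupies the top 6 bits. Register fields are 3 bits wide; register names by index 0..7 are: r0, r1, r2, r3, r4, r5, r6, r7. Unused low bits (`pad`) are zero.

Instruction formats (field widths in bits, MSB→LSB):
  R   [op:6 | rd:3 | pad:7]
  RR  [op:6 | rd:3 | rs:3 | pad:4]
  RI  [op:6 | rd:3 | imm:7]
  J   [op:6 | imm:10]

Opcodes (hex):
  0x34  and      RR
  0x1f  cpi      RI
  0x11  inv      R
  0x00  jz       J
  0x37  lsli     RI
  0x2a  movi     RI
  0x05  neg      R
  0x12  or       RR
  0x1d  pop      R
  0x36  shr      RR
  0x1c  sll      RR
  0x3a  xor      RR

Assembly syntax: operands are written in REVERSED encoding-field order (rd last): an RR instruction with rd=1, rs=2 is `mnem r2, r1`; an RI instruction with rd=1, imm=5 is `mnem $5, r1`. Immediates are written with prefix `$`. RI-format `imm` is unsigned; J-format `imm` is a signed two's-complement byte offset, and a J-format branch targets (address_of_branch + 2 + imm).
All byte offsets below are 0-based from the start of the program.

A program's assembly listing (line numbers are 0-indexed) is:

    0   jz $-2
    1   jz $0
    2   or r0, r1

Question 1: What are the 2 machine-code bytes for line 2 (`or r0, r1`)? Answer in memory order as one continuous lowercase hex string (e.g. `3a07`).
8048

L2: or op=0x12:6|rd=1:3|rs=0:3|pad=0:4 ⇒ 0x4880 ⇒ little 80 48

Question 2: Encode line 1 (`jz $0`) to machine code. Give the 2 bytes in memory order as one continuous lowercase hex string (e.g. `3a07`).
1. jz fields op=0x0:6|imm=0:10 → word 0000h → 00 00

0000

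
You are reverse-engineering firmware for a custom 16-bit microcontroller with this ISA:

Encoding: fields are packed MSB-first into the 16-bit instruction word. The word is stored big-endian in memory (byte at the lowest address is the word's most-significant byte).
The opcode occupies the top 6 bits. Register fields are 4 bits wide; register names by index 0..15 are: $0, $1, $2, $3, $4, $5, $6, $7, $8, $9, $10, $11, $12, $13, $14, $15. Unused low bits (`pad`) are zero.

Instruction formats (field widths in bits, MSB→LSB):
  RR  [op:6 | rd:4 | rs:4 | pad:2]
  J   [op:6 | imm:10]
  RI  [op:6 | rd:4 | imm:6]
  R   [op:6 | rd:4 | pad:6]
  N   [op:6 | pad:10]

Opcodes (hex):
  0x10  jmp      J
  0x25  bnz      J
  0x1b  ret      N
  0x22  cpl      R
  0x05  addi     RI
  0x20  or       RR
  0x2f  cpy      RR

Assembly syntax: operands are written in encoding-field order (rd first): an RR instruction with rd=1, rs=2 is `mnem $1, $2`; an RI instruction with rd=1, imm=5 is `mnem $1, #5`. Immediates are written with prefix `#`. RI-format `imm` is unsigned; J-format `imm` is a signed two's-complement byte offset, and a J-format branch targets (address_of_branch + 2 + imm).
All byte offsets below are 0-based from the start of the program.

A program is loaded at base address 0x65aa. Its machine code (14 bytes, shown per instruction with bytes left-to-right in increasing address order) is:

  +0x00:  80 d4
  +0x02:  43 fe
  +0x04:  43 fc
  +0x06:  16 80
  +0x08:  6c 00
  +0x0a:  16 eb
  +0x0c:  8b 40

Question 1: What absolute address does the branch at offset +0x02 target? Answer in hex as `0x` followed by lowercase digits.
[02] 43 fe → 0x43fe
  top 6b → 0x10 → jmp [J]
  imm: (w>>0)&0x3ff=0x3fe (s10→-2) → #-2
  target = base 0x65aa + off 0x02 + 2 + imm -2 = 0x65ac

0x65ac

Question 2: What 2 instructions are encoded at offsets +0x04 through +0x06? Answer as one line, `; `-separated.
@+04  big-endian(43 fc) = 0x43fc
  top 6b → 0x10 → jmp [J]
  imm: (w>>0)&0x3ff=0x3fc (s10→-4) → #-4
@+06  big-endian(16 80) = 0x1680
  top 6b → 0x5 → addi [RI]
  rd: (w>>6)&0xf=0xa → $10
  imm: (w>>0)&0x3f=0x0 → #0

jmp #-4; addi $10, #0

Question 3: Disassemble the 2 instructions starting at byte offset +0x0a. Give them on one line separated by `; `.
addi $11, #43; cpl $13

@+0a  big-endian(16 eb) = 0x16eb
  op=0x16eb>>10=0x5 ⇒ addi (RI)
  rd: (w>>6)&0xf=0xb → $11
  imm: (w>>0)&0x3f=0x2b → #43
@+0c  big-endian(8b 40) = 0x8b40
  op=0x8b40>>10=0x22 ⇒ cpl (R)
  rd: (w>>6)&0xf=0xd → $13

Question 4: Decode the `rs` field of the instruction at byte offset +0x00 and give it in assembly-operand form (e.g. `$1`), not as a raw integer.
$5

+0x00: 80 d4 ⇒ word 0x80d4 (big)
  opcode bits[15:10]=0x20: or/RR
  rd: (w>>6)&0xf=0x3 → $3
  rs: (w>>2)&0xf=0x5 → $5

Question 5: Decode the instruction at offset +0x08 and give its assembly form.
ret

+0x08: 6c 00 ⇒ word 0x6c00 (big)
  op=0x6c00>>10=0x1b ⇒ ret (N)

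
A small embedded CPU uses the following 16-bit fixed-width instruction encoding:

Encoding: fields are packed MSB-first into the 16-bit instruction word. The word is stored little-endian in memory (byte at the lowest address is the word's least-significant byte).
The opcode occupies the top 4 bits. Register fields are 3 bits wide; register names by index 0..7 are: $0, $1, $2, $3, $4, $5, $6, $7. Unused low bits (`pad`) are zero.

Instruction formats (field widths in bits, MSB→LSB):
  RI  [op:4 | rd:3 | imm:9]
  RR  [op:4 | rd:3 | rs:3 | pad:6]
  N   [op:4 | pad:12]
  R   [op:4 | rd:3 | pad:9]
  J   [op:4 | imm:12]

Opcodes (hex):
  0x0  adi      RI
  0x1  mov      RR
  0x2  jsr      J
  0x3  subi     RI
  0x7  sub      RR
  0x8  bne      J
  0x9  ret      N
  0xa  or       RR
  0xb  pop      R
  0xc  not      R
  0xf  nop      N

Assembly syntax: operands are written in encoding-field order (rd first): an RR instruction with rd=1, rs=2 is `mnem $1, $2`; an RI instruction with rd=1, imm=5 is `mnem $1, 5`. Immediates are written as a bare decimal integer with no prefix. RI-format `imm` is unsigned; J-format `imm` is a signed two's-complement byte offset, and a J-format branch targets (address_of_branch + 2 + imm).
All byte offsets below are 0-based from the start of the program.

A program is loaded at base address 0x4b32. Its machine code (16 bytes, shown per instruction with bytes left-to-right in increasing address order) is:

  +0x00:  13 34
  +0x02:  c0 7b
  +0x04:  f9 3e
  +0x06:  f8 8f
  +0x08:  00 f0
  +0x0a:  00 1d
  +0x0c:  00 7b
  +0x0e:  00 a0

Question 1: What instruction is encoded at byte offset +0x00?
subi $2, 19

+0x00: 13 34 ⇒ word 0x3413 (little)
  top 4b → 0x3 → subi [RI]
  rd: (w>>9)&0x7=0x2 → $2
  imm: (w>>0)&0x1ff=0x13 → 19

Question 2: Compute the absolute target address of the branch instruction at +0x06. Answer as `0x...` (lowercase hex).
[06] f8 8f → 0x8ff8
  opcode bits[15:12]=0x8: bne/J
  [11:0] imm=4088 (s12→-8) = -8
  target = base 0x4b32 + off 0x06 + 2 + imm -8 = 0x4b32

0x4b32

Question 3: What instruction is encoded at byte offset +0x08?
nop

off 0x08: read 00 f0 as little → 0xf000
  top 4b → 0xf → nop [N]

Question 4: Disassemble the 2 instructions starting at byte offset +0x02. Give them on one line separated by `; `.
sub $5, $7; subi $7, 249

[02] c0 7b → 0x7bc0
  opcode bits[15:12]=0x7: sub/RR
  rd: (w>>9)&0x7=0x5 → $5
  rs: (w>>6)&0x7=0x7 → $7
[04] f9 3e → 0x3ef9
  opcode bits[15:12]=0x3: subi/RI
  rd: (w>>9)&0x7=0x7 → $7
  imm: (w>>0)&0x1ff=0xf9 → 249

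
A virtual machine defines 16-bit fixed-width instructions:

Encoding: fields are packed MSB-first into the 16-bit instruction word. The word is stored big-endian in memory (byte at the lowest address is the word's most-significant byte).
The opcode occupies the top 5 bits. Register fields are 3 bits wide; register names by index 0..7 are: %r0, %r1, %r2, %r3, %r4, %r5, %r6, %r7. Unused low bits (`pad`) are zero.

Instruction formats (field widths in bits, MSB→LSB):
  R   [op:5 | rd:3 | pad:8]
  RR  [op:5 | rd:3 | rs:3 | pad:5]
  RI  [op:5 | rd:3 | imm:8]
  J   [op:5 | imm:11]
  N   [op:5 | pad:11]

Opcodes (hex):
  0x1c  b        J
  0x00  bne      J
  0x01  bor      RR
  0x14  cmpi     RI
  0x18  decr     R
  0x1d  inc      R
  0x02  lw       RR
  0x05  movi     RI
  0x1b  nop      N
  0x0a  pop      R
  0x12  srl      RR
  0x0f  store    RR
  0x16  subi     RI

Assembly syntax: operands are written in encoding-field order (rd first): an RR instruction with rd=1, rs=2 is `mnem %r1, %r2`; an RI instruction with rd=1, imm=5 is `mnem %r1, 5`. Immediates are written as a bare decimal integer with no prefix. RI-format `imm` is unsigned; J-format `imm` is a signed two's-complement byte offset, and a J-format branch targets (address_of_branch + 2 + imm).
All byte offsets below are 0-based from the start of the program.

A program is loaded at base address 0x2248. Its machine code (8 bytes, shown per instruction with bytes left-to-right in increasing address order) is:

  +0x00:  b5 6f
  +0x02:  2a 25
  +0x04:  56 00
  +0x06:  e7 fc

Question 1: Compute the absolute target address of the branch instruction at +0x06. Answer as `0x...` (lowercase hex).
+0x06: e7 fc ⇒ word 0xe7fc (big)
  top 5b → 0x1c → b [J]
  imm@[10:0]=0x7fc (s11→-4) ⇒ -4
  target = base 0x2248 + off 0x06 + 2 + imm -4 = 0x224c

0x224c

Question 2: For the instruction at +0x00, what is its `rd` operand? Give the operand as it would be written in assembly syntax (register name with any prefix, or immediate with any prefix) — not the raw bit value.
[00] b5 6f → 0xb56f
  op=0xb56f>>11=0x16 ⇒ subi (RI)
  [10:8] rd=5 = %r5
  [7:0] imm=111 = 111

%r5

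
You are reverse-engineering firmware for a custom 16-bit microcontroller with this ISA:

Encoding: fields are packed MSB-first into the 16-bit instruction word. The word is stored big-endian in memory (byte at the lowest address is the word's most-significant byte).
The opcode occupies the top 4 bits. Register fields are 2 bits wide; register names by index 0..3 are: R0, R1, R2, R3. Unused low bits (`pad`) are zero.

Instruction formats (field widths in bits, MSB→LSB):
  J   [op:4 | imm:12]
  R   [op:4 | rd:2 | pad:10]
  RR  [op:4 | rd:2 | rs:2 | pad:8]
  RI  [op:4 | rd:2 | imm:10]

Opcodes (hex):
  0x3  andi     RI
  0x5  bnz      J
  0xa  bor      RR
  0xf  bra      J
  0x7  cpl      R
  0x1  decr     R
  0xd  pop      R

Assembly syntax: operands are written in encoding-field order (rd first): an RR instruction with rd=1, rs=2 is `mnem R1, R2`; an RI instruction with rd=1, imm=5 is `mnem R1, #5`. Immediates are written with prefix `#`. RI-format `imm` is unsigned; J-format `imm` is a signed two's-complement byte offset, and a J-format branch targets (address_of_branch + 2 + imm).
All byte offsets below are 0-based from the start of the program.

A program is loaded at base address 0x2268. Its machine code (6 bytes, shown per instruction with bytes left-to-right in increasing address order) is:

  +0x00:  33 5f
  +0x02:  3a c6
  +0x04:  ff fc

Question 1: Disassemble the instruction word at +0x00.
andi R0, #863

[00] 33 5f → 0x335f
  top 4b → 0x3 → andi [RI]
  [11:10] rd=0 = R0
  [9:0] imm=863 = #863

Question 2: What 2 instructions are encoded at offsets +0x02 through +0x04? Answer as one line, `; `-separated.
off 0x02: read 3a c6 as big → 0x3ac6
  opcode bits[15:12]=0x3: andi/RI
  rd: (w>>10)&0x3=0x2 → R2
  imm: (w>>0)&0x3ff=0x2c6 → #710
off 0x04: read ff fc as big → 0xfffc
  opcode bits[15:12]=0xf: bra/J
  imm: (w>>0)&0xfff=0xffc (s12→-4) → #-4

andi R2, #710; bra #-4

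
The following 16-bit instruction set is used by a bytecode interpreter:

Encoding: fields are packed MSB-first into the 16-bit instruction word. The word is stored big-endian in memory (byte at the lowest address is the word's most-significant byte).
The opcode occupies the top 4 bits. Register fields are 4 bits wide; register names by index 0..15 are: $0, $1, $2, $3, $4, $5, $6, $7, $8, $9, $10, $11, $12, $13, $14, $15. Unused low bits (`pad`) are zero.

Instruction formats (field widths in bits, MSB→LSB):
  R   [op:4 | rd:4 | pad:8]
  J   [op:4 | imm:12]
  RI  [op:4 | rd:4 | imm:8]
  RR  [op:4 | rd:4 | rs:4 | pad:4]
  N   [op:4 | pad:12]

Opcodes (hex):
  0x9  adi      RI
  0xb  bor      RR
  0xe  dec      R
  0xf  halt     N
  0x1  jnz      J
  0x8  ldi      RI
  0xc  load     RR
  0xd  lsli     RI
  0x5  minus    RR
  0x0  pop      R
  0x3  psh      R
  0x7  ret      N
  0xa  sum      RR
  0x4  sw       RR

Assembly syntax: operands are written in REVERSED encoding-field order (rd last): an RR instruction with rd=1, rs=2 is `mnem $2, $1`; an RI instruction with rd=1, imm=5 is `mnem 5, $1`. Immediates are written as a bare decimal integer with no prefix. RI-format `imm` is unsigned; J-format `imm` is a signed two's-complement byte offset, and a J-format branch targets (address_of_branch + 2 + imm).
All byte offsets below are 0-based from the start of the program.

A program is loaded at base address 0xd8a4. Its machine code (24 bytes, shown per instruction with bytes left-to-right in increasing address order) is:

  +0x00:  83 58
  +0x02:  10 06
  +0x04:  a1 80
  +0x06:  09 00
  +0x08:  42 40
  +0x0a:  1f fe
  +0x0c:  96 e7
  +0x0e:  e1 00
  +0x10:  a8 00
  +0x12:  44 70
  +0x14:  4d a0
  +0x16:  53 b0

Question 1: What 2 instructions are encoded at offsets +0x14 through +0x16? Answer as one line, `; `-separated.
off 0x14: read 4d a0 as big → 0x4da0
  opcode bits[15:12]=0x4: sw/RR
  rd@[11:8]=0xd ⇒ $13
  rs@[7:4]=0xa ⇒ $10
off 0x16: read 53 b0 as big → 0x53b0
  opcode bits[15:12]=0x5: minus/RR
  rd@[11:8]=0x3 ⇒ $3
  rs@[7:4]=0xb ⇒ $11

sw $10, $13; minus $11, $3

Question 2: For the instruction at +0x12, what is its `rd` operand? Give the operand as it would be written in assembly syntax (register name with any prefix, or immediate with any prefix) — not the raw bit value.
$4

off 0x12: read 44 70 as big → 0x4470
  op=0x4470>>12=0x4 ⇒ sw (RR)
  rd: (w>>8)&0xf=0x4 → $4
  rs: (w>>4)&0xf=0x7 → $7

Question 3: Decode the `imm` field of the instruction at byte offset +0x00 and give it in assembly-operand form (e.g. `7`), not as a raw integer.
88

@+00  big-endian(83 58) = 0x8358
  op=0x8358>>12=0x8 ⇒ ldi (RI)
  [11:8] rd=3 = $3
  [7:0] imm=88 = 88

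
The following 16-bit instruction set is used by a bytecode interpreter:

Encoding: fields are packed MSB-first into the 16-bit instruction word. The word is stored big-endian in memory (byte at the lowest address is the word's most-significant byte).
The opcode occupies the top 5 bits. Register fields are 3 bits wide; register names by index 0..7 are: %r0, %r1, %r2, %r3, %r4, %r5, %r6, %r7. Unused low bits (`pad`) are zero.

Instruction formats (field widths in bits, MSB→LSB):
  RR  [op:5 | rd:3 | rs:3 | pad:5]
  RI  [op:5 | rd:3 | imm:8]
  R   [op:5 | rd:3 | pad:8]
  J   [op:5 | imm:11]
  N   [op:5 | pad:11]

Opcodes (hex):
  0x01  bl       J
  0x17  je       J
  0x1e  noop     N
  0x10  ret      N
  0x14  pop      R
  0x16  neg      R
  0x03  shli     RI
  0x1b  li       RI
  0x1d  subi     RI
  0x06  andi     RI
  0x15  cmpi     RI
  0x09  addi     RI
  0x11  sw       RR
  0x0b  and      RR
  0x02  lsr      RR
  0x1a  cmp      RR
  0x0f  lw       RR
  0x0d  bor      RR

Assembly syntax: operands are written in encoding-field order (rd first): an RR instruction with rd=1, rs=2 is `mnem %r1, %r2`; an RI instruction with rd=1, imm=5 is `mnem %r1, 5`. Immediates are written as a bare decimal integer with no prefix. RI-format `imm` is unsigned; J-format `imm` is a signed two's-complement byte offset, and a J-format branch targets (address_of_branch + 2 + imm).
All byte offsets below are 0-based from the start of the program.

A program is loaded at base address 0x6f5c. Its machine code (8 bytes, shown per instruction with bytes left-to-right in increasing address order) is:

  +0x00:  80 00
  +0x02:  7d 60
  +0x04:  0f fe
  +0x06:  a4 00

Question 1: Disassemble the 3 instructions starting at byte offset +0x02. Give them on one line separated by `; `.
[02] 7d 60 → 0x7d60
  opcode bits[15:11]=0xf: lw/RR
  [10:8] rd=5 = %r5
  [7:5] rs=3 = %r3
[04] 0f fe → 0x0ffe
  opcode bits[15:11]=0x1: bl/J
  [10:0] imm=2046 (s11→-2) = -2
[06] a4 00 → 0xa400
  opcode bits[15:11]=0x14: pop/R
  [10:8] rd=4 = %r4

lw %r5, %r3; bl -2; pop %r4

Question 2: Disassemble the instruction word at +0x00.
ret

+0x00: 80 00 ⇒ word 0x8000 (big)
  op=0x8000>>11=0x10 ⇒ ret (N)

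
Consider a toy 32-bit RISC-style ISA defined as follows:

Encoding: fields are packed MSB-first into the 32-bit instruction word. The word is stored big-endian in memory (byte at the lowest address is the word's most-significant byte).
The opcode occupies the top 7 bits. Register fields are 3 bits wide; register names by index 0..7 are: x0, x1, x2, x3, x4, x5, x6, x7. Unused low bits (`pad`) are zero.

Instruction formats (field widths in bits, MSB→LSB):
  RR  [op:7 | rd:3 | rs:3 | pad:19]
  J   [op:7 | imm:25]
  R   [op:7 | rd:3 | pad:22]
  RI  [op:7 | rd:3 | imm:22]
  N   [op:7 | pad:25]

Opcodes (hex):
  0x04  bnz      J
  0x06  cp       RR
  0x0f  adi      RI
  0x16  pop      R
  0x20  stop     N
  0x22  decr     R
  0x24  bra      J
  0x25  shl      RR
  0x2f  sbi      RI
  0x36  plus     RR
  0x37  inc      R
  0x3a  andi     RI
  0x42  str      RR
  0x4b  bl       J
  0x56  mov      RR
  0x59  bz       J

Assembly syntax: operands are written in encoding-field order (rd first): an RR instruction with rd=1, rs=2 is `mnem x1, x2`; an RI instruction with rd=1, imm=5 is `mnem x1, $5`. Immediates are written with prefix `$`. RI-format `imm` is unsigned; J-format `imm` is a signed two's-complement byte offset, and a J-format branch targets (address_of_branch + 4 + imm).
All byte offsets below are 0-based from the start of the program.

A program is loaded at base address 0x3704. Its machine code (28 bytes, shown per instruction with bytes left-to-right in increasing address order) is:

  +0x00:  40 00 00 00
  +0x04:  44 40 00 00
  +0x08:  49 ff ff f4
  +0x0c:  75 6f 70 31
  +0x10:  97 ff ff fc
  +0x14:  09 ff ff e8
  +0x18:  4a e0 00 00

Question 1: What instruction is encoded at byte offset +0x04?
+0x04: 44 40 00 00 ⇒ word 0x44400000 (big)
  op=0x44400000>>25=0x22 ⇒ decr (R)
  rd@[24:22]=0x1 ⇒ x1

decr x1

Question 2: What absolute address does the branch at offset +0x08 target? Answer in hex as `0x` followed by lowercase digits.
0x3704

@+08  big-endian(49 ff ff f4) = 0x49fffff4
  top 7b → 0x24 → bra [J]
  imm@[24:0]=0x1fffff4 (s25→-12) ⇒ $-12
  target = base 0x3704 + off 0x08 + 4 + imm -12 = 0x3704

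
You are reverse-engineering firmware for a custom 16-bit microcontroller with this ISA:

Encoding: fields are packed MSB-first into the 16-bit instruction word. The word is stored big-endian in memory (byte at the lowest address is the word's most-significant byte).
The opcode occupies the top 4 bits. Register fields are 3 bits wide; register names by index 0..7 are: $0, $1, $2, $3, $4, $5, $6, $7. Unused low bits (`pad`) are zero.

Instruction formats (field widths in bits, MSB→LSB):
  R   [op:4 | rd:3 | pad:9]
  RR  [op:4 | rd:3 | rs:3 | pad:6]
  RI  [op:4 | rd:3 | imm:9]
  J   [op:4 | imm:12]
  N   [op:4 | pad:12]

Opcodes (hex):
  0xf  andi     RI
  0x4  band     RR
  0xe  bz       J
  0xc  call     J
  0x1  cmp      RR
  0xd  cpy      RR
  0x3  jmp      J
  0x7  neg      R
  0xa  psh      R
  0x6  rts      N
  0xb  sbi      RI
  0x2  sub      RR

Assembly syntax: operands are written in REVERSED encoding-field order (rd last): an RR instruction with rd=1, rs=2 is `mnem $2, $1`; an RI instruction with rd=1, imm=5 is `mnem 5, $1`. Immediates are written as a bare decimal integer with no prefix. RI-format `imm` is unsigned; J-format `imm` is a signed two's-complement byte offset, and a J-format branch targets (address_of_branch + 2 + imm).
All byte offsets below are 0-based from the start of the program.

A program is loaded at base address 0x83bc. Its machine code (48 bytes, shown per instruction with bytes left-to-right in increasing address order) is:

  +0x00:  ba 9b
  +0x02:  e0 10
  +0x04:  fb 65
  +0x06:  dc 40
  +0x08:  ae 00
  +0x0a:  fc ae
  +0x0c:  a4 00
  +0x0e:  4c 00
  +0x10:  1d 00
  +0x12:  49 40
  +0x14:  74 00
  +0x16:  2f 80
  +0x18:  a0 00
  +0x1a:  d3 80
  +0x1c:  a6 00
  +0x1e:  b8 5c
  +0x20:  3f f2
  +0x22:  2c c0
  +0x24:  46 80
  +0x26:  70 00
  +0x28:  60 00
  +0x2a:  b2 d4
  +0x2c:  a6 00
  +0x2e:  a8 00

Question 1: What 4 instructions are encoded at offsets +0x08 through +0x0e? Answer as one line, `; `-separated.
off 0x08: read ae 00 as big → 0xae00
  opcode bits[15:12]=0xa: psh/R
  [11:9] rd=7 = $7
off 0x0a: read fc ae as big → 0xfcae
  opcode bits[15:12]=0xf: andi/RI
  [11:9] rd=6 = $6
  [8:0] imm=174 = 174
off 0x0c: read a4 00 as big → 0xa400
  opcode bits[15:12]=0xa: psh/R
  [11:9] rd=2 = $2
off 0x0e: read 4c 00 as big → 0x4c00
  opcode bits[15:12]=0x4: band/RR
  [11:9] rd=6 = $6
  [8:6] rs=0 = $0

psh $7; andi 174, $6; psh $2; band $0, $6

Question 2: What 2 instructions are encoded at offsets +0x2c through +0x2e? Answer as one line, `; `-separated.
@+2c  big-endian(a6 00) = 0xa600
  op=0xa600>>12=0xa ⇒ psh (R)
  rd: (w>>9)&0x7=0x3 → $3
@+2e  big-endian(a8 00) = 0xa800
  op=0xa800>>12=0xa ⇒ psh (R)
  rd: (w>>9)&0x7=0x4 → $4

psh $3; psh $4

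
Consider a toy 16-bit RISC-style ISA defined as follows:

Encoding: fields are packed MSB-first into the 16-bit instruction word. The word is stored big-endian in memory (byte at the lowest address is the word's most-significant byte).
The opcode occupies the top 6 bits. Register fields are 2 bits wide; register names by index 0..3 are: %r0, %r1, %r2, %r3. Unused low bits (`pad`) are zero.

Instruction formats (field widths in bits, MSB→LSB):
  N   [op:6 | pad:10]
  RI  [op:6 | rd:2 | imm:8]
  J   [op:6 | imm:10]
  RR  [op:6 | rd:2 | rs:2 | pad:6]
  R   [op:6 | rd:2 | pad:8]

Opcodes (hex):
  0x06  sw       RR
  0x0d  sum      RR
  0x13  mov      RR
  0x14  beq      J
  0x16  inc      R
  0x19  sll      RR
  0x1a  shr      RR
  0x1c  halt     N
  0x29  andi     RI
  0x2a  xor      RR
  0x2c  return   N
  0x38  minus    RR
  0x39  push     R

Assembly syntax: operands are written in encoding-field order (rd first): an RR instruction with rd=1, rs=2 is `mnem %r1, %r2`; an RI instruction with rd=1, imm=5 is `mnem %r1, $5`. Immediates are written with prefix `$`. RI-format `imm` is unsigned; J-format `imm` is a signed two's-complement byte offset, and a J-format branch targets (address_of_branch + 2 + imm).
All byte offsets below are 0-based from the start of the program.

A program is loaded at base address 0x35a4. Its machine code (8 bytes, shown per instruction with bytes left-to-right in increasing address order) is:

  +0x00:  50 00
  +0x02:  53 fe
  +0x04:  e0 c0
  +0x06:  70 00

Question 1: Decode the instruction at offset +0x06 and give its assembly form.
halt

[06] 70 00 → 0x7000
  top 6b → 0x1c → halt [N]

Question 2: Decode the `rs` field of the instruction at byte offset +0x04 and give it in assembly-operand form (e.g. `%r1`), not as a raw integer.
+0x04: e0 c0 ⇒ word 0xe0c0 (big)
  top 6b → 0x38 → minus [RR]
  rd@[9:8]=0x0 ⇒ %r0
  rs@[7:6]=0x3 ⇒ %r3

%r3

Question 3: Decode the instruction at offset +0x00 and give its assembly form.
beq $0

@+00  big-endian(50 00) = 0x5000
  opcode bits[15:10]=0x14: beq/J
  imm@[9:0]=0x0 ⇒ $0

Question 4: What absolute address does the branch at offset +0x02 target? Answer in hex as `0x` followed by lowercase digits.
off 0x02: read 53 fe as big → 0x53fe
  op=0x53fe>>10=0x14 ⇒ beq (J)
  imm@[9:0]=0x3fe (s10→-2) ⇒ $-2
  target = base 0x35a4 + off 0x02 + 2 + imm -2 = 0x35a6

0x35a6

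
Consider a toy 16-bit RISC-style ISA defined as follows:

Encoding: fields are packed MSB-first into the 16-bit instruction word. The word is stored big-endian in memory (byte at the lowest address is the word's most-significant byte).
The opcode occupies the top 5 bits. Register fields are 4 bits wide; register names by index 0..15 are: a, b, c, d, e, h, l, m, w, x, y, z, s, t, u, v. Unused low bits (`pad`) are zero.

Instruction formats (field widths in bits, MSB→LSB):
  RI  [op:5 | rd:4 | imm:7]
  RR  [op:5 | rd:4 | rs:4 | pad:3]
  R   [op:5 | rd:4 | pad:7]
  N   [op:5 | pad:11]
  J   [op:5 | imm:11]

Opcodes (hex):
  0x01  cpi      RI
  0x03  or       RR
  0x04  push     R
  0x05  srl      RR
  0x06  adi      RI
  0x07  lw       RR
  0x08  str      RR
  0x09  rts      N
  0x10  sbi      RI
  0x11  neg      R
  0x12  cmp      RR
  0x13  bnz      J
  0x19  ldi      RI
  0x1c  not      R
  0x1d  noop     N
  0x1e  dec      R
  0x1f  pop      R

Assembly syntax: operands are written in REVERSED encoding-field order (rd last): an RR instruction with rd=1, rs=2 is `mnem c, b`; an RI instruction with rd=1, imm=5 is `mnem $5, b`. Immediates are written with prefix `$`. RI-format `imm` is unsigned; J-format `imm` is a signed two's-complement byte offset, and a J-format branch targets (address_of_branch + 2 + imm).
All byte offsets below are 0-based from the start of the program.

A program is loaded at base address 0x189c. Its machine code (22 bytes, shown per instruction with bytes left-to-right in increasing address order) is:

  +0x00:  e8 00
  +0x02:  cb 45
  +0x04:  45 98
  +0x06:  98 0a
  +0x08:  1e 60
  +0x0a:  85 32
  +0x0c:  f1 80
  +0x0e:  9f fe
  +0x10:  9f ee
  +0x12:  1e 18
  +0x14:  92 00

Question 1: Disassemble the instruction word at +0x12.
or d, s

@+12  big-endian(1e 18) = 0x1e18
  top 5b → 0x3 → or [RR]
  rd@[10:7]=0xc ⇒ s
  rs@[6:3]=0x3 ⇒ d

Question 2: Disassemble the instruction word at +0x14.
cmp a, e

off 0x14: read 92 00 as big → 0x9200
  top 5b → 0x12 → cmp [RR]
  rd: (w>>7)&0xf=0x4 → e
  rs: (w>>3)&0xf=0x0 → a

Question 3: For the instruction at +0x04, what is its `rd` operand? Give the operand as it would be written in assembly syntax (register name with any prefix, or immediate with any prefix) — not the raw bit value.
z

[04] 45 98 → 0x4598
  opcode bits[15:11]=0x8: str/RR
  [10:7] rd=11 = z
  [6:3] rs=3 = d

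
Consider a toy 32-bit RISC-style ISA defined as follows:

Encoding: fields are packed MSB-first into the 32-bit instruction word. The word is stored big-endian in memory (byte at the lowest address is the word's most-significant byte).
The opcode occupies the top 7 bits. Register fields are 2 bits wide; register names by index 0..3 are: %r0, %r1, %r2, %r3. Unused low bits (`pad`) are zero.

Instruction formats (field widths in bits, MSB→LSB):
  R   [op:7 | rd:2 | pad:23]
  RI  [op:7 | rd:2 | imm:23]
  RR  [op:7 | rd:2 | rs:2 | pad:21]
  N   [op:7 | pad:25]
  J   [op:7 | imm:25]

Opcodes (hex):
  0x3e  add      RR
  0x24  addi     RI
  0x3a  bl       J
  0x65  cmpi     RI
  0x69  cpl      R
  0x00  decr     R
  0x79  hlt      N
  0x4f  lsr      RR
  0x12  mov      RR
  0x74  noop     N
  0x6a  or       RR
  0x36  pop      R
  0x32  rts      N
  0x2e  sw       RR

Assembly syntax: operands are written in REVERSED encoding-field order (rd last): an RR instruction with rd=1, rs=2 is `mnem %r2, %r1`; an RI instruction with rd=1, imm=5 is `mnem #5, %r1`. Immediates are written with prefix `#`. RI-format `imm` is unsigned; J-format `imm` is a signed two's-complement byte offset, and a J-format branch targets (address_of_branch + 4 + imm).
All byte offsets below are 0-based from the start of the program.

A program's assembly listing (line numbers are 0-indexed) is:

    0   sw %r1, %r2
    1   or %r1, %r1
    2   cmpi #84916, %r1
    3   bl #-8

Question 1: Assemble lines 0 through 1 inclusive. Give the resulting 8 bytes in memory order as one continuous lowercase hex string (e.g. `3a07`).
5d200000d4a00000

line 0 (sw): pack op=0x2e:7|rd=2:2|rs=1:2|pad=0:21 = 0x5d200000; big→ 5d 20 00 00
line 1 (or): pack op=0x6a:7|rd=1:2|rs=1:2|pad=0:21 = 0xd4a00000; big→ d4 a0 00 00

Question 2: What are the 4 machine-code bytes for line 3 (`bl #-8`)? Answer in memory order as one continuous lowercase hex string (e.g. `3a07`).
line 3 (bl): pack op=0x3a:7|imm=-8:25 = 0x75fffff8; big→ 75 ff ff f8

75fffff8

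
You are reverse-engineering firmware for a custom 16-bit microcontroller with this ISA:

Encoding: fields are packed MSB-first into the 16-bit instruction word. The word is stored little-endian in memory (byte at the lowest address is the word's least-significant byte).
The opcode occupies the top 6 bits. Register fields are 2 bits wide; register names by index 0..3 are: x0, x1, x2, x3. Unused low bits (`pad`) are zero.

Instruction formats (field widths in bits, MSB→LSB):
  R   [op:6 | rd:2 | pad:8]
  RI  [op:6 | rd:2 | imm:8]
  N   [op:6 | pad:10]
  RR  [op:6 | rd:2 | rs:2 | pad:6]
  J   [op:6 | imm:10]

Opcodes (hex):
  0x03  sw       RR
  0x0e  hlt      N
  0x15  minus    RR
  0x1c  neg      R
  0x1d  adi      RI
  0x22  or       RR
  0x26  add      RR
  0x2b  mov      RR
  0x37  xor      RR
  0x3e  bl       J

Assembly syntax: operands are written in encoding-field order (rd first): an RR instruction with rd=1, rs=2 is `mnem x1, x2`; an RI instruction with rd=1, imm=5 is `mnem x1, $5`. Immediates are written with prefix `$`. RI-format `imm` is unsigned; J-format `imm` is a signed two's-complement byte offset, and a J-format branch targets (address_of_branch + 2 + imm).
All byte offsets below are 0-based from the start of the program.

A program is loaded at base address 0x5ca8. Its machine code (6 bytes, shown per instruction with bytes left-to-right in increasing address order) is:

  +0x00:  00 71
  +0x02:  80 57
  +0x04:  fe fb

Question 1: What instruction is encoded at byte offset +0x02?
[02] 80 57 → 0x5780
  op=0x5780>>10=0x15 ⇒ minus (RR)
  [9:8] rd=3 = x3
  [7:6] rs=2 = x2

minus x3, x2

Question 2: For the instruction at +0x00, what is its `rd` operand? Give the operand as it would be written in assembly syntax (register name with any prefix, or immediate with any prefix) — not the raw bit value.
[00] 00 71 → 0x7100
  opcode bits[15:10]=0x1c: neg/R
  rd: (w>>8)&0x3=0x1 → x1

x1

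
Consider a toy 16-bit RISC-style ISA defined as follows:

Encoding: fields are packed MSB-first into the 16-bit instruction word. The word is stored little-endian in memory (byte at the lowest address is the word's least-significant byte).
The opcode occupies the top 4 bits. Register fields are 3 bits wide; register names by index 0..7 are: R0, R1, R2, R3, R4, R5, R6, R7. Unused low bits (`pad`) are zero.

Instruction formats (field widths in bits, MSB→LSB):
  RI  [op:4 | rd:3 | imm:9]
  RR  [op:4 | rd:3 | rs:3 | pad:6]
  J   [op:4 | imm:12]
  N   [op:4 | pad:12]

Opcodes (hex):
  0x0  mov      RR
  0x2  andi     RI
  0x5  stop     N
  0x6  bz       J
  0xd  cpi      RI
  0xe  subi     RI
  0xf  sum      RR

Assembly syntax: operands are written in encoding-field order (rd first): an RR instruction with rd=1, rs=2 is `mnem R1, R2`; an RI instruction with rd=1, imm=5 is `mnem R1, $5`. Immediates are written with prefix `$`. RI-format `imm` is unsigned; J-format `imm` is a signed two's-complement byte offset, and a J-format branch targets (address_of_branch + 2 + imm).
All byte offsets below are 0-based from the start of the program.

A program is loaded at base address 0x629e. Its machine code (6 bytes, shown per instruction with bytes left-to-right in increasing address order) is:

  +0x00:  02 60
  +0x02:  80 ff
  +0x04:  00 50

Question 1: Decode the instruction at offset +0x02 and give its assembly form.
sum R7, R6

off 0x02: read 80 ff as little → 0xff80
  opcode bits[15:12]=0xf: sum/RR
  rd@[11:9]=0x7 ⇒ R7
  rs@[8:6]=0x6 ⇒ R6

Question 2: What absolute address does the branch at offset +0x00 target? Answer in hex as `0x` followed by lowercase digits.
0x62a2

+0x00: 02 60 ⇒ word 0x6002 (little)
  op=0x6002>>12=0x6 ⇒ bz (J)
  imm@[11:0]=0x2 ⇒ $2
  target = base 0x629e + off 0x00 + 2 + imm 2 = 0x62a2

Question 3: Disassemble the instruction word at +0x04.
@+04  little-endian(00 50) = 0x5000
  opcode bits[15:12]=0x5: stop/N

stop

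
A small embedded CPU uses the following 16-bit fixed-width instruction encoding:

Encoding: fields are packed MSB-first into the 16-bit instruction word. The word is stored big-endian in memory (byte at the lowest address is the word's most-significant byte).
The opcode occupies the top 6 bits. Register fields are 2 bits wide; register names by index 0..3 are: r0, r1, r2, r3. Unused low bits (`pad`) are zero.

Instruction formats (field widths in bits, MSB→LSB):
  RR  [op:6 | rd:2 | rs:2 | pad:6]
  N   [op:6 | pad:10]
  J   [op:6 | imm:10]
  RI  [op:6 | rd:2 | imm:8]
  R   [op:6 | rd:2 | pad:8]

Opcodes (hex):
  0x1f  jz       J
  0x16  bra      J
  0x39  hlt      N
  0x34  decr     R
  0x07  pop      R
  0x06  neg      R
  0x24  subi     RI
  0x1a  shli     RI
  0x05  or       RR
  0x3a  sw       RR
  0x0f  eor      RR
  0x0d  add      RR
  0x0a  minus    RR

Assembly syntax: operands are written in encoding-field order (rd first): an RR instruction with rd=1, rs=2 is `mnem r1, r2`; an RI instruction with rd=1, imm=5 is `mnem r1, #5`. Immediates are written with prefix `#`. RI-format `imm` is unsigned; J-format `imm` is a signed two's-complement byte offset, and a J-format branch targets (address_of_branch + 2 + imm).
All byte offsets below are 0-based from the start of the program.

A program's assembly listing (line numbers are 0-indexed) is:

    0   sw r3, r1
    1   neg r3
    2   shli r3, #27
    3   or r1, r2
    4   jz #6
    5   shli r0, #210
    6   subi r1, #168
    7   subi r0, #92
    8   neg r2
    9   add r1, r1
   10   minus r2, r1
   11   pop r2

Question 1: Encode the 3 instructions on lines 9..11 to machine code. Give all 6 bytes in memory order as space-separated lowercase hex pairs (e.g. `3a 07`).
35 40 2a 40 1e 00

line 9 (add): pack op=0xd:6|rd=1:2|rs=1:2|pad=0:6 = 0x3540; big→ 35 40
line 10 (minus): pack op=0xa:6|rd=2:2|rs=1:2|pad=0:6 = 0x2a40; big→ 2a 40
line 11 (pop): pack op=0x7:6|rd=2:2|pad=0:8 = 0x1e00; big→ 1e 00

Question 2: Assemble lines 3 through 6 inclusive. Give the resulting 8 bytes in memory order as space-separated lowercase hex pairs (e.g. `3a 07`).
15 80 7c 06 68 d2 91 a8

line 3 (or): pack op=0x5:6|rd=1:2|rs=2:2|pad=0:6 = 0x1580; big→ 15 80
line 4 (jz): pack op=0x1f:6|imm=6:10 = 0x7c06; big→ 7c 06
line 5 (shli): pack op=0x1a:6|rd=0:2|imm=210:8 = 0x68d2; big→ 68 d2
line 6 (subi): pack op=0x24:6|rd=1:2|imm=168:8 = 0x91a8; big→ 91 a8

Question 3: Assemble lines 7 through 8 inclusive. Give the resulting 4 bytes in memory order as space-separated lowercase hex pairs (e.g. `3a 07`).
90 5c 1a 00

7. subi fields op=0x24:6|rd=0:2|imm=92:8 → word 905ch → 90 5c
8. neg fields op=0x6:6|rd=2:2|pad=0:8 → word 1a00h → 1a 00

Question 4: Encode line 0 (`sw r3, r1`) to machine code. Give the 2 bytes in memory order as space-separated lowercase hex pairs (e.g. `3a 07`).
eb 40

L0: sw op=0x3a:6|rd=3:2|rs=1:2|pad=0:6 ⇒ 0xeb40 ⇒ big eb 40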